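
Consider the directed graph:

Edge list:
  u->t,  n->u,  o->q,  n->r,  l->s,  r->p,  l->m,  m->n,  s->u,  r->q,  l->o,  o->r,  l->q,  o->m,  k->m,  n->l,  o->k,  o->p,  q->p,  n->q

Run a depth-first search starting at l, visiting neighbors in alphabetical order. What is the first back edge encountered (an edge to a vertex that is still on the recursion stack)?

DFS from l (visiting neighbors in alphabetical order); mark gray on enter, black on exit:
l gray
  m gray
    n gray
      n→l: l is gray → back edge
First back edge: n → l.

n→l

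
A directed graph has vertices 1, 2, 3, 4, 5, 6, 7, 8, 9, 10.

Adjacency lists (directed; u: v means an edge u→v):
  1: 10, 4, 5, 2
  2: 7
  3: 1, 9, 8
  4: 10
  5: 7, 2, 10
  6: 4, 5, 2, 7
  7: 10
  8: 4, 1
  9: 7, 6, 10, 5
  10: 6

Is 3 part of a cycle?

3 lies on a cycle iff there is a path from 3 back to itself.
Exploring from 3, it never reaches itself; equivalently, its strongly connected component is a singleton.

No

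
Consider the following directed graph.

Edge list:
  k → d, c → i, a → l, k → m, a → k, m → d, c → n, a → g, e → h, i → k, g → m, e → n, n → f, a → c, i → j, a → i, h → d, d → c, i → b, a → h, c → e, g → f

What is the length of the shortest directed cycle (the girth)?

For each vertex v, BFS finds the shortest path from v back to v.
The shortest such closed walk is i → k → d → c → i, length 4.

4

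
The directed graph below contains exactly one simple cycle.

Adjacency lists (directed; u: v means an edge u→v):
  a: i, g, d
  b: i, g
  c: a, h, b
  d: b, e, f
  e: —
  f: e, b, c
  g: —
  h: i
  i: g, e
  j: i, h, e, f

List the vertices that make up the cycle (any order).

a, c, d, f

DFS with gray/black marking from f:
f gray
  e gray
  e black
  b gray
    i gray
      g gray
      g black
      i→e: e black — skip
    i black
    b→g: g black — skip
  b black
  c gray
    a gray
      a→i: i black — skip
      a→g: g black — skip
      d gray
        d→b: b black — skip
        d→e: e black — skip
        d→f: f is gray → back edge
Back edge closes the cycle f → c → a → d → f; its vertices are {a, c, d, f}.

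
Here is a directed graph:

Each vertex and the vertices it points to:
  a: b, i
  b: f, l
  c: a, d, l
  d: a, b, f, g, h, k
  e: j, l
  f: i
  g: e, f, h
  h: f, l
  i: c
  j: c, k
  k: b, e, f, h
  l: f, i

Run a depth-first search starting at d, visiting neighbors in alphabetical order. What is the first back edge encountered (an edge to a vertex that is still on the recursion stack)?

c->a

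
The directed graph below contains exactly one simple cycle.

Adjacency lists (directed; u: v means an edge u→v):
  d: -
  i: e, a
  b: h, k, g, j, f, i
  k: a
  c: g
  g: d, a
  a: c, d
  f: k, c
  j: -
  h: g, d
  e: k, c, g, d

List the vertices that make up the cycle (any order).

a, c, g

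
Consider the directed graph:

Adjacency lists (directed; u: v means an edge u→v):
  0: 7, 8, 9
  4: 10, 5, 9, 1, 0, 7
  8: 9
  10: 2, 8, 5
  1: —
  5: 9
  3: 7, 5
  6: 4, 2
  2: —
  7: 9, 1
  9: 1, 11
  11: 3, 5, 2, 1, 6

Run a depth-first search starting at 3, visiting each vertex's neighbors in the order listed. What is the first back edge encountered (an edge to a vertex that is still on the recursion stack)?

11->3

DFS from 3 (visiting each vertex's neighbors in the order listed); mark gray on enter, black on exit:
3 gray
  7 gray
    9 gray
      1 gray
      1 black
      11 gray
        11→3: 3 is gray → back edge
First back edge: 11 → 3.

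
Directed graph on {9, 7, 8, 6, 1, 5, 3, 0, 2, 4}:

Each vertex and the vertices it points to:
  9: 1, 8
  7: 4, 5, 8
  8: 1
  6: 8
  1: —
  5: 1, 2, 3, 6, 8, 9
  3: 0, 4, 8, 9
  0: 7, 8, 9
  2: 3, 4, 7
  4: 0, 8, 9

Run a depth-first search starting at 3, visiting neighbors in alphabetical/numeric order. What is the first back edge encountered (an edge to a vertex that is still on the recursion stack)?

4→0

DFS from 3 (visiting neighbors in alphabetical/numeric order); mark gray on enter, black on exit:
3 gray
  0 gray
    7 gray
      4 gray
        4→0: 0 is gray → back edge
First back edge: 4 → 0.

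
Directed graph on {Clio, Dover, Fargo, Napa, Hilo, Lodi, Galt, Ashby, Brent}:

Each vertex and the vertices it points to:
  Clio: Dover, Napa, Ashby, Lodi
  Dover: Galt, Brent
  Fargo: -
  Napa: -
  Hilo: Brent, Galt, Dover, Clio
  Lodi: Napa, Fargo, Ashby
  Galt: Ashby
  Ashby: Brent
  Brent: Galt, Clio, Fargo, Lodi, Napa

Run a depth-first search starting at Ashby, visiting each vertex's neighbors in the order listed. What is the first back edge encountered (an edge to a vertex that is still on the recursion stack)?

DFS from Ashby (visiting each vertex's neighbors in the order listed); mark gray on enter, black on exit:
Ashby gray
  Brent gray
    Galt gray
      Galt→Ashby: Ashby is gray → back edge
First back edge: Galt → Ashby.

Galt->Ashby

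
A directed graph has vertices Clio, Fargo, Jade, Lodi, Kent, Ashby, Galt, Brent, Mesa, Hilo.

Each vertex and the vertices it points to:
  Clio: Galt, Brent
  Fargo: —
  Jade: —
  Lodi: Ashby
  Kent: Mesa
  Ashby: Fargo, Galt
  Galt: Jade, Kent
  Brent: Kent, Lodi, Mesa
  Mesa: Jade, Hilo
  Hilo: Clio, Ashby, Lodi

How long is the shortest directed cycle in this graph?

4

For each vertex v, BFS finds the shortest path from v back to v.
The shortest such closed walk is Hilo → Clio → Brent → Mesa → Hilo, length 4.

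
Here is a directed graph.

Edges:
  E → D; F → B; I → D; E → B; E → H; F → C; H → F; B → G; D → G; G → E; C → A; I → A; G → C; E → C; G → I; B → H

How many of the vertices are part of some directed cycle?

A vertex is on a directed cycle iff it belongs to a strongly connected component of size ≥ 2 (or has a self-loop).
The vertices on cycles are {B, D, E, F, G, H, I} — 7 in total.

7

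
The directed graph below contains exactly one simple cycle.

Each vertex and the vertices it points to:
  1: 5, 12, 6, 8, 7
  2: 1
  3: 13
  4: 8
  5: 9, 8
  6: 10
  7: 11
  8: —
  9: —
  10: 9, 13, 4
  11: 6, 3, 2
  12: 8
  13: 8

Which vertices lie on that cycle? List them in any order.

DFS with gray/black marking from 11:
11 gray
  6 gray
    10 gray
      9 gray
      9 black
      13 gray
        8 gray
        8 black
      13 black
      4 gray
        4→8: 8 black — skip
      4 black
    10 black
  6 black
  3 gray
    3→13: 13 black — skip
  3 black
  2 gray
    1 gray
      5 gray
        5→9: 9 black — skip
        5→8: 8 black — skip
      5 black
      12 gray
        12→8: 8 black — skip
      12 black
      1→6: 6 black — skip
      1→8: 8 black — skip
      7 gray
        7→11: 11 is gray → back edge
Back edge closes the cycle 11 → 2 → 1 → 7 → 11; its vertices are {1, 2, 7, 11}.

1, 2, 7, 11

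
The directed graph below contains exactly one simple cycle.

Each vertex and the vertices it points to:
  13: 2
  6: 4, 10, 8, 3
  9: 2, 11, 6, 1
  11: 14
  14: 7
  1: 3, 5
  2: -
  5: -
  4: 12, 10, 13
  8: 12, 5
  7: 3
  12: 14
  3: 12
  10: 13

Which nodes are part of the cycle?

3, 7, 12, 14

DFS with gray/black marking from 14:
14 gray
  7 gray
    3 gray
      12 gray
        12→14: 14 is gray → back edge
Back edge closes the cycle 14 → 7 → 3 → 12 → 14; its vertices are {3, 7, 12, 14}.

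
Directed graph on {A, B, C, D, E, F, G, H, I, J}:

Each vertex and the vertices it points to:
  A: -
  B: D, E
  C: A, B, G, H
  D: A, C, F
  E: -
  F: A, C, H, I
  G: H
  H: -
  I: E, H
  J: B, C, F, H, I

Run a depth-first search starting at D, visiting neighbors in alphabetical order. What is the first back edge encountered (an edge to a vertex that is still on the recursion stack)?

B->D

DFS from D (visiting neighbors in alphabetical order); mark gray on enter, black on exit:
D gray
  A gray
  A black
  C gray
    C→A: A black — skip
    B gray
      B→D: D is gray → back edge
First back edge: B → D.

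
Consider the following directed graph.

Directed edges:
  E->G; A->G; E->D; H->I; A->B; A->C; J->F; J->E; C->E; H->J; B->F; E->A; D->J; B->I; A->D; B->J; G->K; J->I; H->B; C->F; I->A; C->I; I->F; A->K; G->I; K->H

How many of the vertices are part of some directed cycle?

10

A vertex is on a directed cycle iff it belongs to a strongly connected component of size ≥ 2 (or has a self-loop).
The vertices on cycles are {A, B, C, D, E, G, H, I, J, K} — 10 in total.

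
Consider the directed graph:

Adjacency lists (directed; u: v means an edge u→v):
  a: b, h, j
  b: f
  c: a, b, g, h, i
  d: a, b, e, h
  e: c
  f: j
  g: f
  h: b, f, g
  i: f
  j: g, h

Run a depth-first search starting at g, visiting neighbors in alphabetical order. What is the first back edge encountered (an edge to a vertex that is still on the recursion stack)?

DFS from g (visiting neighbors in alphabetical order); mark gray on enter, black on exit:
g gray
  f gray
    j gray
      j→g: g is gray → back edge
First back edge: j → g.

j→g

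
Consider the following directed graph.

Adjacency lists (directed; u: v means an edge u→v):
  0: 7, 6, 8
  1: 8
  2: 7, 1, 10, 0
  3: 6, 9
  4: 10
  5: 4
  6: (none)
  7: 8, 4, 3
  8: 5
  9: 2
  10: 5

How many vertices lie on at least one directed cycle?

8

A vertex is on a directed cycle iff it belongs to a strongly connected component of size ≥ 2 (or has a self-loop).
The vertices on cycles are {0, 2, 3, 4, 5, 7, 9, 10} — 8 in total.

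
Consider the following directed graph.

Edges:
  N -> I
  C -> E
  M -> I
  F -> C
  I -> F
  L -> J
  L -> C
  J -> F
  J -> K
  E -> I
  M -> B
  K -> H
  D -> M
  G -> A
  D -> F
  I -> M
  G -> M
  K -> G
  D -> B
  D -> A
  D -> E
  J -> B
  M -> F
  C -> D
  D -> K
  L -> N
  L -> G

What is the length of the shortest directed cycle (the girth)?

For each vertex v, BFS finds the shortest path from v back to v.
The shortest such closed walk is M → I → M, length 2.

2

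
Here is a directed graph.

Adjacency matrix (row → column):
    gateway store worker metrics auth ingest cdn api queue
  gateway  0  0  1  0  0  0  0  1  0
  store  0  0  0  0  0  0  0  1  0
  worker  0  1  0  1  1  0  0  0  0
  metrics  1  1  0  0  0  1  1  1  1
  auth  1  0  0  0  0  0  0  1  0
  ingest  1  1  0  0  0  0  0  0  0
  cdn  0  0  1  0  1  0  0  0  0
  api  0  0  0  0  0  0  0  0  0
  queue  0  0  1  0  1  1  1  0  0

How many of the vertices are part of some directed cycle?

7

A vertex is on a directed cycle iff it belongs to a strongly connected component of size ≥ 2 (or has a self-loop).
The vertices on cycles are {cdn, auth, queue, ingest, worker, gateway, metrics} — 7 in total.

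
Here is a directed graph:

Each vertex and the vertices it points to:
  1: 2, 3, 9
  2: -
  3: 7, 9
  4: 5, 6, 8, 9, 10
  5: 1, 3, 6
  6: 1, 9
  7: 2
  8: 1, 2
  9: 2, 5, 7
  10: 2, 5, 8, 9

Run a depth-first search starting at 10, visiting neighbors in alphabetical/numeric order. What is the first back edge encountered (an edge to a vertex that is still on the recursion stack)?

9->5

DFS from 10 (visiting neighbors in alphabetical/numeric order); mark gray on enter, black on exit:
10 gray
  2 gray
  2 black
  5 gray
    1 gray
      1→2: 2 black — skip
      3 gray
        7 gray
          7→2: 2 black — skip
        7 black
        9 gray
          9→2: 2 black — skip
          9→5: 5 is gray → back edge
First back edge: 9 → 5.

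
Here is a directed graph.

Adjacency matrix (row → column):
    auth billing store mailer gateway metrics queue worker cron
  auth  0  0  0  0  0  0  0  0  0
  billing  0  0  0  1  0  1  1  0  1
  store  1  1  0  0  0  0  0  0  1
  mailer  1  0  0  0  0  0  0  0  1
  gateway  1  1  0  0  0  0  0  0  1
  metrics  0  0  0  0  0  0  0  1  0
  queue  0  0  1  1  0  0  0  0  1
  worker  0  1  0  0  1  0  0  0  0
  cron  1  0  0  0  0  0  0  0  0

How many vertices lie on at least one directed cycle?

A vertex is on a directed cycle iff it belongs to a strongly connected component of size ≥ 2 (or has a self-loop).
The vertices on cycles are {queue, store, worker, billing, gateway, metrics} — 6 in total.

6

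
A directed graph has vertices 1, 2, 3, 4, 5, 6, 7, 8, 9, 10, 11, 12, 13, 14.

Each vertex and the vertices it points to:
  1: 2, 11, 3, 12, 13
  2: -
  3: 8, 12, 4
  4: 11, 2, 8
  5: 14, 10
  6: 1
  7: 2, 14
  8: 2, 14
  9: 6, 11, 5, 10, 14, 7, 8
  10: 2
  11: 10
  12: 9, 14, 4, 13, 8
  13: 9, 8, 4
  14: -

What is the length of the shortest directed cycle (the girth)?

For each vertex v, BFS finds the shortest path from v back to v.
The shortest such closed walk is 1 → 12 → 9 → 6 → 1, length 4.

4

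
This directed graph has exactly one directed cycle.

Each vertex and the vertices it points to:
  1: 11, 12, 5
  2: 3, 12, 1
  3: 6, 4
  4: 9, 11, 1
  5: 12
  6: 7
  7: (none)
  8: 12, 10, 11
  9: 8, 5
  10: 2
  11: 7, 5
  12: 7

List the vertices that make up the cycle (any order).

2, 3, 4, 8, 9, 10

DFS with gray/black marking from 10:
10 gray
  2 gray
    3 gray
      6 gray
        7 gray
        7 black
      6 black
      4 gray
        9 gray
          8 gray
            12 gray
              12→7: 7 black — skip
            12 black
            8→10: 10 is gray → back edge
Back edge closes the cycle 10 → 2 → 3 → 4 → 9 → 8 → 10; its vertices are {2, 3, 4, 8, 9, 10}.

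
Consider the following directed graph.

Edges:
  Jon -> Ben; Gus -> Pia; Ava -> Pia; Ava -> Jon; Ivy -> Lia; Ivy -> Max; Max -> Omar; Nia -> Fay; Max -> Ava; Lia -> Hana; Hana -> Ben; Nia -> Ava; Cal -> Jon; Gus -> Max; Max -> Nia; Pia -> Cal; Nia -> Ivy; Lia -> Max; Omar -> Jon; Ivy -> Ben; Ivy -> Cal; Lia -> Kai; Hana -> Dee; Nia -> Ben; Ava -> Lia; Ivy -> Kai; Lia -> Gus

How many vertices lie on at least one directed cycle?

6

A vertex is on a directed cycle iff it belongs to a strongly connected component of size ≥ 2 (or has a self-loop).
The vertices on cycles are {Ava, Gus, Ivy, Lia, Max, Nia} — 6 in total.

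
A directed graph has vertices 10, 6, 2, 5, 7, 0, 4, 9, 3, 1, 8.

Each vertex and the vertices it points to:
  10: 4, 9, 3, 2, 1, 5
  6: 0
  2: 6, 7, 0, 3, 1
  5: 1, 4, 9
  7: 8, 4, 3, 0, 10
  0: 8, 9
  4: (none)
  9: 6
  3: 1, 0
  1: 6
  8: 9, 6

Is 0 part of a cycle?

Yes

0 is on a cycle iff 0 can reach itself via ≥1 edge.
0 → 8 → 6 → 0 — yes.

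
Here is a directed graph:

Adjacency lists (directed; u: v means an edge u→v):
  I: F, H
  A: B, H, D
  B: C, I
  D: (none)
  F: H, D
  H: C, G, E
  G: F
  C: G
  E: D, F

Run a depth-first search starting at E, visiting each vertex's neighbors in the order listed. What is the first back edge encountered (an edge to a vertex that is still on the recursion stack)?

G->F

DFS from E (visiting each vertex's neighbors in the order listed); mark gray on enter, black on exit:
E gray
  D gray
  D black
  F gray
    H gray
      C gray
        G gray
          G→F: F is gray → back edge
First back edge: G → F.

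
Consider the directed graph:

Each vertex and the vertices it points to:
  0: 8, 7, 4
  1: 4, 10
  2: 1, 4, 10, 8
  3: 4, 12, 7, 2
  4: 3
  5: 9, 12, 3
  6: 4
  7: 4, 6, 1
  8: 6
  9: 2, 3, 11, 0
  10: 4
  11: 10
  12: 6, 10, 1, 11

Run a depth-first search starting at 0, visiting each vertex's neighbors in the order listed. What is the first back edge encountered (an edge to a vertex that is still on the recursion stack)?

3→4

DFS from 0 (visiting each vertex's neighbors in the order listed); mark gray on enter, black on exit:
0 gray
  8 gray
    6 gray
      4 gray
        3 gray
          3→4: 4 is gray → back edge
First back edge: 3 → 4.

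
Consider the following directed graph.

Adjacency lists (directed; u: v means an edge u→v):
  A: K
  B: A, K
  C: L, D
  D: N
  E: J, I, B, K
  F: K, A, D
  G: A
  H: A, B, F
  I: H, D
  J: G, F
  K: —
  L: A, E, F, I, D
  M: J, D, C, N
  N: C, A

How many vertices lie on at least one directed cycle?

A vertex is on a directed cycle iff it belongs to a strongly connected component of size ≥ 2 (or has a self-loop).
The vertices on cycles are {C, D, E, F, H, I, J, L, N} — 9 in total.

9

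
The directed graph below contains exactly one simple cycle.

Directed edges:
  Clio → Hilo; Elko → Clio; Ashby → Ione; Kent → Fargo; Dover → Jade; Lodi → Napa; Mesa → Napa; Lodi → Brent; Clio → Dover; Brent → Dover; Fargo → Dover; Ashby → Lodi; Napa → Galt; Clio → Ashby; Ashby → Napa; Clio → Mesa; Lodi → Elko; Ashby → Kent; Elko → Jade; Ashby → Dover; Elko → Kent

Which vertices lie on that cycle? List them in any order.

DFS with gray/black marking from Elko:
Elko gray
  Jade gray
  Jade black
  Clio gray
    Dover gray
      Dover→Jade: Jade black — skip
    Dover black
    Hilo gray
    Hilo black
    Mesa gray
      Napa gray
        Galt gray
        Galt black
      Napa black
    Mesa black
    Ashby gray
      Kent gray
        Fargo gray
          Fargo→Dover: Dover black — skip
        Fargo black
      Kent black
      Ione gray
      Ione black
      Ashby→Napa: Napa black — skip
      Lodi gray
        Brent gray
          Brent→Dover: Dover black — skip
        Brent black
        Lodi→Elko: Elko is gray → back edge
Back edge closes the cycle Elko → Clio → Ashby → Lodi → Elko; its vertices are {Clio, Elko, Lodi, Ashby}.

Clio, Elko, Lodi, Ashby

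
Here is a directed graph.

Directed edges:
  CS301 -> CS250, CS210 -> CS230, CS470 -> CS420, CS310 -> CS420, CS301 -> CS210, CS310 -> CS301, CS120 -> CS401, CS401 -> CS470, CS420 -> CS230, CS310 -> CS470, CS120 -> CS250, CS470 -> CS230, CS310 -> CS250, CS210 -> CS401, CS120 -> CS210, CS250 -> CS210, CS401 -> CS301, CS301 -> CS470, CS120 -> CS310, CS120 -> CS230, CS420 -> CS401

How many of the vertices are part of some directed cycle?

6

A vertex is on a directed cycle iff it belongs to a strongly connected component of size ≥ 2 (or has a self-loop).
The vertices on cycles are {CS210, CS250, CS301, CS401, CS420, CS470} — 6 in total.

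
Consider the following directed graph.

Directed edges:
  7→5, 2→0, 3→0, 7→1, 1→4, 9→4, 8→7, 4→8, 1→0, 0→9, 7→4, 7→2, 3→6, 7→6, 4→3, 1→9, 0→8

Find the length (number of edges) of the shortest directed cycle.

3

For each vertex v, BFS finds the shortest path from v back to v.
The shortest such closed walk is 7 → 4 → 8 → 7, length 3.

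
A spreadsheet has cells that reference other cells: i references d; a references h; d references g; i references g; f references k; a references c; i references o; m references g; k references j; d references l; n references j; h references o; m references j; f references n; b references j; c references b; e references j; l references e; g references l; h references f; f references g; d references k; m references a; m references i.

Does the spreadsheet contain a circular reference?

No

DFS with white/gray/black marking, starting from g:
g gray
  l gray
    e gray
      j gray
      j black
    e black
  l black
g black
h gray
  f gray
    f→g: g black — skip
    k gray
      k→j: j black — skip
    k black
    n gray
      n→j: j black — skip
    n black
  f black
  o gray
  o black
h black
c gray
  b gray
    b→j: j black — skip
  b black
c black
i gray
  d gray
    d→l: l black — skip
    d→k: k black — skip
    d→g: g black — skip
  d black
  i→o: o black — skip
  i→g: g black — skip
i black
a gray
  a→c: c black — skip
  a→h: h black — skip
a black
m gray
  m→g: g black — skip
  m→i: i black — skip
  m→a: a black — skip
  m→j: j black — skip
m black
Every edge goes to a white or black vertex — no back edge, so the graph is acyclic.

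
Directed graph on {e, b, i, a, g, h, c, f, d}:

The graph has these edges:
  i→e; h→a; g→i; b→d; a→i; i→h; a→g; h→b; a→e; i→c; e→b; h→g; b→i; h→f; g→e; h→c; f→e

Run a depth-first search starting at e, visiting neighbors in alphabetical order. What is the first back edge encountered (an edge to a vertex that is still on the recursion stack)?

DFS from e (visiting neighbors in alphabetical order); mark gray on enter, black on exit:
e gray
  b gray
    d gray
    d black
    i gray
      c gray
      c black
      i→e: e is gray → back edge
First back edge: i → e.

i->e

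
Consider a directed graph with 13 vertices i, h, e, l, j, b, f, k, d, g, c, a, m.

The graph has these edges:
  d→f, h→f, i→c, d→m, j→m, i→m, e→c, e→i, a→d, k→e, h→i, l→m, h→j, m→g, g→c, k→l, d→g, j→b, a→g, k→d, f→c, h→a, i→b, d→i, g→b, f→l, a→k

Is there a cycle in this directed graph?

No

DFS with white/gray/black marking, starting from d:
d gray
  g gray
    c gray
    c black
    b gray
    b black
  g black
  i gray
    m gray
      m→g: g black — skip
    m black
    i→b: b black — skip
    i→c: c black — skip
  i black
  f gray
    l gray
      l→m: m black — skip
    l black
    f→c: c black — skip
  f black
  d→m: m black — skip
d black
h gray
  a gray
    a→d: d black — skip
    k gray
      k→l: l black — skip
      k→d: d black — skip
      e gray
        e→c: c black — skip
        e→i: i black — skip
      e black
    k black
    a→g: g black — skip
  a black
  j gray
    j→b: b black — skip
    j→m: m black — skip
  j black
  h→f: f black — skip
  h→i: i black — skip
h black
Every edge goes to a white or black vertex — no back edge, so the graph is acyclic.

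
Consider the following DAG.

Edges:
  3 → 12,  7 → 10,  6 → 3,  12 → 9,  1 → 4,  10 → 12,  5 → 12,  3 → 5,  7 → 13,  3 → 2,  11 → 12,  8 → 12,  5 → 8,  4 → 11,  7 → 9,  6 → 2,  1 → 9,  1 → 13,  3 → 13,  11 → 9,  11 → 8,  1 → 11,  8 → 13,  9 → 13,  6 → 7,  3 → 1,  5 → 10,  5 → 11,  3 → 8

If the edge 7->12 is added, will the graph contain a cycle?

No

Adding 7→12 creates a cycle iff 12 can already reach 7.
Explore from 12: no path reaches 7. The graph stays acyclic.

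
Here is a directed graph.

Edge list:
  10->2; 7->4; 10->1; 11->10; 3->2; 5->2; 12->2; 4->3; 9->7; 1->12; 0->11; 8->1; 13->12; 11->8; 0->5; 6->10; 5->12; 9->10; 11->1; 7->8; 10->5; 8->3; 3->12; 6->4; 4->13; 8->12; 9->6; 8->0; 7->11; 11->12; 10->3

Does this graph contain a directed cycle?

DFS with white/gray/black marking, starting from 12:
12 gray
  2 gray
  2 black
12 black
3 gray
  3→2: 2 black — skip
  3→12: 12 black — skip
3 black
11 gray
  11→12: 12 black — skip
  1 gray
    1→12: 12 black — skip
  1 black
  10 gray
    5 gray
      5→12: 12 black — skip
      5→2: 2 black — skip
    5 black
    10→3: 3 black — skip
    10→2: 2 black — skip
    10→1: 1 black — skip
  10 black
  8 gray
    8→12: 12 black — skip
    0 gray
      0→11: 11 is gray → back edge
Back edge found, so a cycle exists: 11 → 8 → 0 → 11.

Yes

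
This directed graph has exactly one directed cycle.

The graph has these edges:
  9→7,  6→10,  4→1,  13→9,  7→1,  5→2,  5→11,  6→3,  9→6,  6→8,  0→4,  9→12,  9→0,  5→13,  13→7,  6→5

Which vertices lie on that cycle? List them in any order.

DFS with gray/black marking from 13:
13 gray
  7 gray
    1 gray
    1 black
  7 black
  9 gray
    0 gray
      4 gray
        4→1: 1 black — skip
      4 black
    0 black
    9→7: 7 black — skip
    6 gray
      8 gray
      8 black
      3 gray
      3 black
      5 gray
        2 gray
        2 black
        11 gray
        11 black
        5→13: 13 is gray → back edge
Back edge closes the cycle 13 → 9 → 6 → 5 → 13; its vertices are {5, 6, 9, 13}.

5, 6, 9, 13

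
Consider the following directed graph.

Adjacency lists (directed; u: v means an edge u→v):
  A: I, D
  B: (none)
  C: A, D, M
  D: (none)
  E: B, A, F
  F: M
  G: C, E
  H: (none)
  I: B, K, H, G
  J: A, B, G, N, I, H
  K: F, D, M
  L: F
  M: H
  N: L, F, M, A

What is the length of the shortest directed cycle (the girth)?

4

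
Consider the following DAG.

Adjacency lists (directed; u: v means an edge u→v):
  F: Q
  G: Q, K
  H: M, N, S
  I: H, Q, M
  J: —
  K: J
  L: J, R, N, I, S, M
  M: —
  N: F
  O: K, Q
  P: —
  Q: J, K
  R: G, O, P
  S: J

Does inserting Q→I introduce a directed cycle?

Yes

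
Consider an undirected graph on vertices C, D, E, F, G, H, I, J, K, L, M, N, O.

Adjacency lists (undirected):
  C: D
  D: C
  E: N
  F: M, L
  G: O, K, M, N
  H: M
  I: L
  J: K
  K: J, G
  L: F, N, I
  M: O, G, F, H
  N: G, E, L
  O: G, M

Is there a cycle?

Yes

DFS, tracking each vertex's parent; an edge to a visited non-parent vertex closes a cycle.
Start from E:
visit E (parent –)
  visit N (parent E)
    visit G (parent N)
      visit O (parent G)
        O–G: parent, skip
        visit M (parent O)
          M–O: parent, skip
          M–G: G visited and ≠ parent → cycle
Cycle: G – O – M – G.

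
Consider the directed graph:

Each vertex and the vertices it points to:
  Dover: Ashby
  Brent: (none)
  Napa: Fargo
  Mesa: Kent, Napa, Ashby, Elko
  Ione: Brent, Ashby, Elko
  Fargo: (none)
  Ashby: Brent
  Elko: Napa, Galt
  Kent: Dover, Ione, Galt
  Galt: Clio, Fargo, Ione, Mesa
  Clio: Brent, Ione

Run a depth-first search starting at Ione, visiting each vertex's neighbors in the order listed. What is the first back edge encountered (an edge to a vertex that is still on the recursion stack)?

Clio->Ione

DFS from Ione (visiting each vertex's neighbors in the order listed); mark gray on enter, black on exit:
Ione gray
  Brent gray
  Brent black
  Ashby gray
    Ashby→Brent: Brent black — skip
  Ashby black
  Elko gray
    Napa gray
      Fargo gray
      Fargo black
    Napa black
    Galt gray
      Clio gray
        Clio→Brent: Brent black — skip
        Clio→Ione: Ione is gray → back edge
First back edge: Clio → Ione.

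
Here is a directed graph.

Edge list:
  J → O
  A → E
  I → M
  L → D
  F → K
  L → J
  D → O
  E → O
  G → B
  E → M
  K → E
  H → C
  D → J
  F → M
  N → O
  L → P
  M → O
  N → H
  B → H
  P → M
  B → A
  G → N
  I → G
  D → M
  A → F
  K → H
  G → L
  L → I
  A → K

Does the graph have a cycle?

DFS with white/gray/black marking, starting from A:
A gray
  E gray
    M gray
      O gray
      O black
    M black
    E→O: O black — skip
  E black
  K gray
    K→E: E black — skip
    H gray
      C gray
      C black
    H black
  K black
  F gray
    F→K: K black — skip
    F→M: M black — skip
  F black
A black
B gray
  B→A: A black — skip
  B→H: H black — skip
B black
D gray
  D→O: O black — skip
  J gray
    J→O: O black — skip
  J black
  D→M: M black — skip
D black
G gray
  N gray
    N→O: O black — skip
    N→H: H black — skip
  N black
  L gray
    L→J: J black — skip
    L→D: D black — skip
    I gray
      I→M: M black — skip
      I→G: G is gray → back edge
Back edge found, so a cycle exists: G → L → I → G.

Yes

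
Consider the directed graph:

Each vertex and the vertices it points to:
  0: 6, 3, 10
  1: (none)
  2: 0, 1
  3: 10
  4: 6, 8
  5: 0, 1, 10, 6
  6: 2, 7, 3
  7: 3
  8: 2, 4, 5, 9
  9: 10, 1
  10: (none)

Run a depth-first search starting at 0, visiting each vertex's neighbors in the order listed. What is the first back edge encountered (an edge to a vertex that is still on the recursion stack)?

2→0

DFS from 0 (visiting each vertex's neighbors in the order listed); mark gray on enter, black on exit:
0 gray
  6 gray
    2 gray
      2→0: 0 is gray → back edge
First back edge: 2 → 0.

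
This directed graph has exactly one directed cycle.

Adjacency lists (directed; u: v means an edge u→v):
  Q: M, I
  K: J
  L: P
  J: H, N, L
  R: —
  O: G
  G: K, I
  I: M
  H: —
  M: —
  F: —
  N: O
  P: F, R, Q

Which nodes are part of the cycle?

G, J, K, N, O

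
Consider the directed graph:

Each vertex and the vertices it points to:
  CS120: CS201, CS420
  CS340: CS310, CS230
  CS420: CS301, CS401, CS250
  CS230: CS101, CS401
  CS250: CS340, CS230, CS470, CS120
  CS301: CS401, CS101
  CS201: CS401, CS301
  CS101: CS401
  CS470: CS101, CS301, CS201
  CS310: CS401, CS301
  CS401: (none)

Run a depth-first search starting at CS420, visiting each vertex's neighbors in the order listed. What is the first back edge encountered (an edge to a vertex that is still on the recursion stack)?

CS120->CS420

DFS from CS420 (visiting each vertex's neighbors in the order listed); mark gray on enter, black on exit:
CS420 gray
  CS301 gray
    CS401 gray
    CS401 black
    CS101 gray
      CS101→CS401: CS401 black — skip
    CS101 black
  CS301 black
  CS420→CS401: CS401 black — skip
  CS250 gray
    CS340 gray
      CS310 gray
        CS310→CS401: CS401 black — skip
        CS310→CS301: CS301 black — skip
      CS310 black
      CS230 gray
        CS230→CS101: CS101 black — skip
        CS230→CS401: CS401 black — skip
      CS230 black
    CS340 black
    CS250→CS230: CS230 black — skip
    CS470 gray
      CS470→CS101: CS101 black — skip
      CS470→CS301: CS301 black — skip
      CS201 gray
        CS201→CS401: CS401 black — skip
        CS201→CS301: CS301 black — skip
      CS201 black
    CS470 black
    CS120 gray
      CS120→CS201: CS201 black — skip
      CS120→CS420: CS420 is gray → back edge
First back edge: CS120 → CS420.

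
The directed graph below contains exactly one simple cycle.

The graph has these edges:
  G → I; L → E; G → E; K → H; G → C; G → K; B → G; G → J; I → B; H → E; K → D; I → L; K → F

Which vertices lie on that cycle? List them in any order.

B, G, I

DFS with gray/black marking from G:
G gray
  E gray
  E black
  J gray
  J black
  I gray
    L gray
      L→E: E black — skip
    L black
    B gray
      B→G: G is gray → back edge
Back edge closes the cycle G → I → B → G; its vertices are {B, G, I}.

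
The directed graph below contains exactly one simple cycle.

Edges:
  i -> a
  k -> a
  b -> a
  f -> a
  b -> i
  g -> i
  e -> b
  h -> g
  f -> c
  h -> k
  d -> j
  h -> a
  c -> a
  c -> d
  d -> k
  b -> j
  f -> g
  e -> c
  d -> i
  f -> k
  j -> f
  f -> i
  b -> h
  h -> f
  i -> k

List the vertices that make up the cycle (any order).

DFS with gray/black marking from c:
c gray
  a gray
  a black
  d gray
    i gray
      i→a: a black — skip
      k gray
        k→a: a black — skip
      k black
    i black
    d→k: k black — skip
    j gray
      f gray
        f→a: a black — skip
        f→c: c is gray → back edge
Back edge closes the cycle c → d → j → f → c; its vertices are {c, d, f, j}.

c, d, f, j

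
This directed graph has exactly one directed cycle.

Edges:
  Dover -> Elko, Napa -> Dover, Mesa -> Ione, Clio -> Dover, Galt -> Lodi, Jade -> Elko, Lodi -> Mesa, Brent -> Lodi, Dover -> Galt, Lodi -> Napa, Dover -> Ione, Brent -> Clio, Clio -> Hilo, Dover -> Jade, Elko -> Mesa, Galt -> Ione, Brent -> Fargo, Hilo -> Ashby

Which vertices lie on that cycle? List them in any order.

Galt, Lodi, Napa, Dover

DFS with gray/black marking from Dover:
Dover gray
  Galt gray
    Ione gray
    Ione black
    Lodi gray
      Napa gray
        Napa→Dover: Dover is gray → back edge
Back edge closes the cycle Dover → Galt → Lodi → Napa → Dover; its vertices are {Galt, Lodi, Napa, Dover}.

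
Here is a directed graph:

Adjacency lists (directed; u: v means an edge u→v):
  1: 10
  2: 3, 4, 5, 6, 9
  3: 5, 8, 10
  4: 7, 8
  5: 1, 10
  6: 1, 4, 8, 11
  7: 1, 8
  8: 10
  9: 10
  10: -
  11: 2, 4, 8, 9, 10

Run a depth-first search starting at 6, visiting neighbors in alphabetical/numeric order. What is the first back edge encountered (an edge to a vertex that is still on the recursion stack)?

2->6

DFS from 6 (visiting neighbors in alphabetical/numeric order); mark gray on enter, black on exit:
6 gray
  1 gray
    10 gray
    10 black
  1 black
  4 gray
    7 gray
      7→1: 1 black — skip
      8 gray
        8→10: 10 black — skip
      8 black
    7 black
    4→8: 8 black — skip
  4 black
  6→8: 8 black — skip
  11 gray
    2 gray
      3 gray
        5 gray
          5→1: 1 black — skip
          5→10: 10 black — skip
        5 black
        3→8: 8 black — skip
        3→10: 10 black — skip
      3 black
      2→4: 4 black — skip
      2→5: 5 black — skip
      2→6: 6 is gray → back edge
First back edge: 2 → 6.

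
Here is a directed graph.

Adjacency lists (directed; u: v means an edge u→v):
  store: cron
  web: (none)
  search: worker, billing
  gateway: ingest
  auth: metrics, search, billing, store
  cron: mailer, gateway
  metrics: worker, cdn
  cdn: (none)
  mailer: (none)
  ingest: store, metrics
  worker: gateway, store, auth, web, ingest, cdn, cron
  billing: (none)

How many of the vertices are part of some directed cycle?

A vertex is on a directed cycle iff it belongs to a strongly connected component of size ≥ 2 (or has a self-loop).
The vertices on cycles are {auth, cron, store, ingest, search, worker, gateway, metrics} — 8 in total.

8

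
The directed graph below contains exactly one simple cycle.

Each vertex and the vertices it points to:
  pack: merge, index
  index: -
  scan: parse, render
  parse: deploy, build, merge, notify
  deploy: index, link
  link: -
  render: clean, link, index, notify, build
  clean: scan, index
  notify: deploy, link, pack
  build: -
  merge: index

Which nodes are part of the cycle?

DFS with gray/black marking from scan:
scan gray
  parse gray
    deploy gray
      index gray
      index black
      link gray
      link black
    deploy black
    build gray
    build black
    merge gray
      merge→index: index black — skip
    merge black
    notify gray
      notify→deploy: deploy black — skip
      notify→link: link black — skip
      pack gray
        pack→merge: merge black — skip
        pack→index: index black — skip
      pack black
    notify black
  parse black
  render gray
    clean gray
      clean→scan: scan is gray → back edge
Back edge closes the cycle scan → render → clean → scan; its vertices are {scan, clean, render}.

scan, clean, render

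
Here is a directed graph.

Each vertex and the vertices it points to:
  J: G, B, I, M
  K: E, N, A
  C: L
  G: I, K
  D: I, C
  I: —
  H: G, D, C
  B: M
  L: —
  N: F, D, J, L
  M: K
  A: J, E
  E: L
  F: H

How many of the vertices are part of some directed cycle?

A vertex is on a directed cycle iff it belongs to a strongly connected component of size ≥ 2 (or has a self-loop).
The vertices on cycles are {A, B, F, G, H, J, K, M, N} — 9 in total.

9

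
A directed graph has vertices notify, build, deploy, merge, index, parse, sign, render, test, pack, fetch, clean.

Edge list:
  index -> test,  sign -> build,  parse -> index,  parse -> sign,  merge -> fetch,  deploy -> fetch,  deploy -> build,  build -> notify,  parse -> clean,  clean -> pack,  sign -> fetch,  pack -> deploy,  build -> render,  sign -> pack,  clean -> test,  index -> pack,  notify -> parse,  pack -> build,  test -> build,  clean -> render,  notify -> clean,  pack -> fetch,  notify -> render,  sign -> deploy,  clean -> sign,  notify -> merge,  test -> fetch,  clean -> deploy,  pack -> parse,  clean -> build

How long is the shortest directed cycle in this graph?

3

For each vertex v, BFS finds the shortest path from v back to v.
The shortest such closed walk is notify → clean → build → notify, length 3.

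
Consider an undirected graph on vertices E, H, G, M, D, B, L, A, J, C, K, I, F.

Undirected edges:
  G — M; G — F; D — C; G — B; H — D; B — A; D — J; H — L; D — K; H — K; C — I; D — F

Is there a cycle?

Yes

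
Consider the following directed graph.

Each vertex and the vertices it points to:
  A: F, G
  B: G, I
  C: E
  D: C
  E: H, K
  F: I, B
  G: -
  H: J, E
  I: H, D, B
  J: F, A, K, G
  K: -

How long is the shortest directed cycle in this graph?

2

For each vertex v, BFS finds the shortest path from v back to v.
The shortest such closed walk is I → B → I, length 2.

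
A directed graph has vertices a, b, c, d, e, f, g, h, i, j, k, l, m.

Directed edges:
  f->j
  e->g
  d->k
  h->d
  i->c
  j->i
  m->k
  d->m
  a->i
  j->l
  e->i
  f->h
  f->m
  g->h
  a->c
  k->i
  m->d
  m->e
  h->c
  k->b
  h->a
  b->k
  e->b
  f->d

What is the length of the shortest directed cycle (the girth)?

2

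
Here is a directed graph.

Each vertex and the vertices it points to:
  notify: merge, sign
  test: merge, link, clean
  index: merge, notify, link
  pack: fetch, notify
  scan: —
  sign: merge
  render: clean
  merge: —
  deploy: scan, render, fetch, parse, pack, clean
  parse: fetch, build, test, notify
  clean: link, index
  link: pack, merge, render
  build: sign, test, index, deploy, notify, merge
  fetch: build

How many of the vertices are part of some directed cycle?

A vertex is on a directed cycle iff it belongs to a strongly connected component of size ≥ 2 (or has a self-loop).
The vertices on cycles are {link, pack, test, build, clean, fetch, index, parse, deploy, render} — 10 in total.

10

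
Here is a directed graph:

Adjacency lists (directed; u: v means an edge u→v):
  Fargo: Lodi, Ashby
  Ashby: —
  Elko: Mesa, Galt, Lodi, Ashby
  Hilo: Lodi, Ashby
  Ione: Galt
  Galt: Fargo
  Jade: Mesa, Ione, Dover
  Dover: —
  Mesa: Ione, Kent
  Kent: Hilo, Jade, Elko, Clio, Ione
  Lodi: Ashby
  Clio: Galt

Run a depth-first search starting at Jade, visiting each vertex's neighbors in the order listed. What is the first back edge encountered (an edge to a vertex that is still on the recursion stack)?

Kent->Jade

DFS from Jade (visiting each vertex's neighbors in the order listed); mark gray on enter, black on exit:
Jade gray
  Mesa gray
    Ione gray
      Galt gray
        Fargo gray
          Lodi gray
            Ashby gray
            Ashby black
          Lodi black
          Fargo→Ashby: Ashby black — skip
        Fargo black
      Galt black
    Ione black
    Kent gray
      Hilo gray
        Hilo→Lodi: Lodi black — skip
        Hilo→Ashby: Ashby black — skip
      Hilo black
      Kent→Jade: Jade is gray → back edge
First back edge: Kent → Jade.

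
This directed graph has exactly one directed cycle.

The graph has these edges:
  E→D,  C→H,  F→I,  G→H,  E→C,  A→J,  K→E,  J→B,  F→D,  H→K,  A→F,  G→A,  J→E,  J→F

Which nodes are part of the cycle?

C, E, H, K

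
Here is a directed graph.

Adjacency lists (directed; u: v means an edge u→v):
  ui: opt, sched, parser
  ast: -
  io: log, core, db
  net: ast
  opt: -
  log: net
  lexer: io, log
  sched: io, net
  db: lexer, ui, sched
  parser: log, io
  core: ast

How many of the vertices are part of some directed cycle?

6

A vertex is on a directed cycle iff it belongs to a strongly connected component of size ≥ 2 (or has a self-loop).
The vertices on cycles are {db, io, ui, lexer, sched, parser} — 6 in total.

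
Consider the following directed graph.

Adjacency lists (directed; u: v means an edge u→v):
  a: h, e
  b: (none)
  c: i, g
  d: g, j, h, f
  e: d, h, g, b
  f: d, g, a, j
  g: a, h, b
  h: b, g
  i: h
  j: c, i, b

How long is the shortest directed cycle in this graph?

2

For each vertex v, BFS finds the shortest path from v back to v.
The shortest such closed walk is d → f → d, length 2.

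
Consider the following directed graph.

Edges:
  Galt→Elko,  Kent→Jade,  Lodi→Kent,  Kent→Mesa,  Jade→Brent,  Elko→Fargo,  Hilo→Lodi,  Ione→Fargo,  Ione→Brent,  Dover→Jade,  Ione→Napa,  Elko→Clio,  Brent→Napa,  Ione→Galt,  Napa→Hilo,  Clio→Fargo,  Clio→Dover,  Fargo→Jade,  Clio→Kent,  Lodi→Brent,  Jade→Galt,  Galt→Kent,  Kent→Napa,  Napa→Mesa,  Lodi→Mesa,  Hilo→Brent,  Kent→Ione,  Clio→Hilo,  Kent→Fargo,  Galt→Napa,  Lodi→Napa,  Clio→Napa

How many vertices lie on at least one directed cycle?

12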